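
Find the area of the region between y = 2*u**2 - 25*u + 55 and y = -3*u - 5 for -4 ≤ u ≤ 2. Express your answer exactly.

On [-4, 2], (2*u**2 - 25*u + 55) - (-3*u - 5) = 2*u**2 - 22*u + 60 is ≥ 0 throughout, so the area is a single integral of |2*u**2 - 22*u + 60|.
∫[-4,2] (2*u**2 - 22*u + 60) du = 540.

540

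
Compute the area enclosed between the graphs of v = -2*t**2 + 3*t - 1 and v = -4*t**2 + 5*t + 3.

Set the curves equal: -2*t**2 + 3*t - 1 = -4*t**2 + 5*t + 3, so 2*t**2 - 2*t - 4 = 0, which factors as 2*(t - 2)*(t + 1) = 0. The curves meet at t = -1, 2.
On [-1, 2], v = -4*t**2 + 5*t + 3 is on top; that piece has area ∫[-1,2] (-(2*t**2 - 2*t - 4)) dt = 9.

9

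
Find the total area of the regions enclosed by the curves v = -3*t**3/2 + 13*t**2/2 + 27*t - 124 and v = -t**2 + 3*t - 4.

Set the curves equal: -3*t**3/2 + 13*t**2/2 + 27*t - 124 = -t**2 + 3*t - 4, so -3*t**3/2 + 15*t**2/2 + 24*t - 120 = 0, which factors as -3*(t - 5)*(t - 4)*(t + 4)/2 = 0. The curves meet at t = -4, 4, 5.
On [-4, 4], v = -t**2 + 3*t - 4 is on top; that piece has area ∫[-4,4] (-(-3*t**3/2 + 15*t**2/2 + 24*t - 120)) dt = 640.
On [4, 5], v = -3*t**3/2 + 13*t**2/2 + 27*t - 124 is on top; that piece has area ∫[4,5] (-3*t**3/2 + 15*t**2/2 + 24*t - 120) dt = 17/8.
Total enclosed area = 640 + 17/8 = 5137/8.

5137/8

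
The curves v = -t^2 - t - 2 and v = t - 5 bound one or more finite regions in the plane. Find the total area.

Set the curves equal: -t^2 - t - 2 = t - 5, so -t^2 - 2*t + 3 = 0, which factors as -(t - 1)*(t + 3) = 0. The curves meet at t = -3, 1.
On [-3, 1], v = -t^2 - t - 2 is on top; that piece has area ∫[-3,1] (-t^2 - 2*t + 3) dt = 32/3.

32/3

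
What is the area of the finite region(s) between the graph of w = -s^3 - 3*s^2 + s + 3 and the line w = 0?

The curve meets the s-axis where -s^3 - 3*s^2 + s + 3 = 0, i.e. -(s - 1)*(s + 1)*(s + 3) = 0, at s = -3, -1, 1.
On [-3, -1] the curve lies below the axis; ∫[-3,-1] (-s^3 - 3*s^2 + s + 3) ds = -4, giving area 4.
On [-1, 1] the curve lies above the axis; ∫[-1,1] (-s^3 - 3*s^2 + s + 3) ds = 4, giving area 4.
Total area = 4 + 4 = 8.

8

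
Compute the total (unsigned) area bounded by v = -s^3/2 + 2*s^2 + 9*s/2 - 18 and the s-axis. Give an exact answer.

The curve meets the s-axis where -s^3/2 + 2*s^2 + 9*s/2 - 18 = 0, i.e. -(s - 4)*(s - 3)*(s + 3)/2 = 0, at s = -3, 3, 4.
On [-3, 3] the curve lies below the axis; ∫[-3,3] (-s^3/2 + 2*s^2 + 9*s/2 - 18) ds = -72, giving area 72.
On [3, 4] the curve lies above the axis; ∫[3,4] (-s^3/2 + 2*s^2 + 9*s/2 - 18) ds = 13/24, giving area 13/24.
Total area = 72 + 13/24 = 1741/24.

1741/24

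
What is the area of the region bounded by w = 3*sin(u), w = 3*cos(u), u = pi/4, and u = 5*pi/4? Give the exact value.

6*sqrt(2)

On [pi/4, 5*pi/4], (3*sin(u)) - (3*cos(u)) = 3*sin(u) - 3*cos(u) is ≥ 0 throughout, so the area is a single integral of |3*sin(u) - 3*cos(u)|.
∫[pi/4,5*pi/4] (3*sin(u) - 3*cos(u)) du = 6*sqrt(2).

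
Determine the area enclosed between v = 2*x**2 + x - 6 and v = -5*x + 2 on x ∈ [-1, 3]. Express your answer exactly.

The difference (2*x**2 + x - 6) - (-5*x + 2) = 2*x**2 + 6*x - 8 changes sign at x = 1 inside [-1, 3], so split the integral there.
∫[-1,1] (2*x**2 + 6*x - 8) dx = -44/3; the area of that piece is 44/3.
∫[1,3] (2*x**2 + 6*x - 8) dx = 76/3.
Total area = 44/3 + 76/3 = 40.

40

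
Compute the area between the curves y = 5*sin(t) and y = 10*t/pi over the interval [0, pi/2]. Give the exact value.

On [0, pi/2], (5*sin(t)) - (10*t/pi) = -10*t/pi + 5*sin(t) is ≥ 0 throughout, so the area is a single integral of |-10*t/pi + 5*sin(t)|.
∫[0,pi/2] (-10*t/pi + 5*sin(t)) dt = 5 - 5*pi/4.

5 - 5*pi/4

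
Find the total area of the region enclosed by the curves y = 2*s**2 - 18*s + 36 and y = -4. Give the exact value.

Set the curves equal: 2*s**2 - 18*s + 36 = -4, so 2*s**2 - 18*s + 40 = 0, which factors as 2*(s - 5)*(s - 4) = 0. The curves meet at s = 4, 5.
On [4, 5], y = -4 is on top; that piece has area ∫[4,5] (-(2*s**2 - 18*s + 40)) ds = 1/3.

1/3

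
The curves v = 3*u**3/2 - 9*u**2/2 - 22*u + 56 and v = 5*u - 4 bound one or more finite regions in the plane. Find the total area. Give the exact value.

2997/8

Set the curves equal: 3*u**3/2 - 9*u**2/2 - 22*u + 56 = 5*u - 4, so 3*u**3/2 - 9*u**2/2 - 27*u + 60 = 0, which factors as 3*(u - 5)*(u - 2)*(u + 4)/2 = 0. The curves meet at u = -4, 2, 5.
On [-4, 2], v = 3*u**3/2 - 9*u**2/2 - 22*u + 56 is on top; that piece has area ∫[-4,2] (3*u**3/2 - 9*u**2/2 - 27*u + 60) du = 324.
On [2, 5], v = 5*u - 4 is on top; that piece has area ∫[2,5] (-(3*u**3/2 - 9*u**2/2 - 27*u + 60)) du = 405/8.
Total enclosed area = 324 + 405/8 = 2997/8.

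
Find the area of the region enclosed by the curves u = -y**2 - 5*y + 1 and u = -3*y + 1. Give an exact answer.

Both boundary curves give u as a function of y, so integrate with respect to y. Setting them equal: -y**2 - 2*y = 0, i.e. -y*(y + 2) = 0, so they meet at y = -2, 0.
For y in [-2, 0], u = -y**2 - 5*y + 1 is on the right; area = ∫[-2,0] (-y**2 - 2*y) dy = 4/3.

4/3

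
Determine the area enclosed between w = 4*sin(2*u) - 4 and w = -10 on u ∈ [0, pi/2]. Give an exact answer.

On [0, pi/2], (4*sin(2*u) - 4) - (-10) = 4*sin(2*u) + 6 is ≥ 0 throughout, so the area is a single integral of |4*sin(2*u) + 6|.
∫[0,pi/2] (4*sin(2*u) + 6) du = 4 + 3*pi.

4 + 3*pi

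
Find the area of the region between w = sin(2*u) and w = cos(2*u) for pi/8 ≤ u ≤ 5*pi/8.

sqrt(2)

On [pi/8, 5*pi/8], (sin(2*u)) - (cos(2*u)) = sin(2*u) - cos(2*u) is ≥ 0 throughout, so the area is a single integral of |sin(2*u) - cos(2*u)|.
∫[pi/8,5*pi/8] (sin(2*u) - cos(2*u)) du = sqrt(2).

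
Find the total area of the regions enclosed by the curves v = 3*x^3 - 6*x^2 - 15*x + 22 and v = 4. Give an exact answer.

Set the curves equal: 3*x^3 - 6*x^2 - 15*x + 22 = 4, so 3*x^3 - 6*x^2 - 15*x + 18 = 0, which factors as 3*(x - 3)*(x - 1)*(x + 2) = 0. The curves meet at x = -2, 1, 3.
On [-2, 1], v = 3*x^3 - 6*x^2 - 15*x + 22 is on top; that piece has area ∫[-2,1] (3*x^3 - 6*x^2 - 15*x + 18) dx = 189/4.
On [1, 3], v = 4 is on top; that piece has area ∫[1,3] (-(3*x^3 - 6*x^2 - 15*x + 18)) dx = 16.
Total enclosed area = 189/4 + 16 = 253/4.

253/4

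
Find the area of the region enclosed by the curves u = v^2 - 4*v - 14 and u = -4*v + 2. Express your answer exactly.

Both boundary curves give u as a function of v, so integrate with respect to v. Setting them equal: v^2 - 16 = 0, i.e. (v - 4)*(v + 4) = 0, so they meet at v = -4, 4.
For v in [-4, 4], u = v^2 - 4*v - 14 is on the left; area = ∫[-4,4] (-(v^2 - 16)) dv = 256/3.

256/3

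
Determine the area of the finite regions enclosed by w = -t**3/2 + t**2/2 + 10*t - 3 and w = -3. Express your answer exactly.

Set the curves equal: -t**3/2 + t**2/2 + 10*t - 3 = -3, so -t**3/2 + t**2/2 + 10*t = 0, which factors as -t*(t - 5)*(t + 4)/2 = 0. The curves meet at t = -4, 0, 5.
On [-4, 0], w = -3 is on top; that piece has area ∫[-4,0] (-(-t**3/2 + t**2/2 + 10*t)) dt = 112/3.
On [0, 5], w = -t**3/2 + t**2/2 + 10*t - 3 is on top; that piece has area ∫[0,5] (-t**3/2 + t**2/2 + 10*t) dt = 1625/24.
Total enclosed area = 112/3 + 1625/24 = 2521/24.

2521/24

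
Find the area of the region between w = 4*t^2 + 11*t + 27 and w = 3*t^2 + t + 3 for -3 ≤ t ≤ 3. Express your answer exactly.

162

On [-3, 3], (4*t^2 + 11*t + 27) - (3*t^2 + t + 3) = t^2 + 10*t + 24 is ≥ 0 throughout, so the area is a single integral of |t^2 + 10*t + 24|.
∫[-3,3] (t^2 + 10*t + 24) dt = 162.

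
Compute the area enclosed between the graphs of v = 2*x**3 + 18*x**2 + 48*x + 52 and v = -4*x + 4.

1

Set the curves equal: 2*x**3 + 18*x**2 + 48*x + 52 = -4*x + 4, so 2*x**3 + 18*x**2 + 52*x + 48 = 0, which factors as 2*(x + 2)*(x + 3)*(x + 4) = 0. The curves meet at x = -4, -3, -2.
On [-4, -3], v = 2*x**3 + 18*x**2 + 48*x + 52 is on top; that piece has area ∫[-4,-3] (2*x**3 + 18*x**2 + 52*x + 48) dx = 1/2.
On [-3, -2], v = -4*x + 4 is on top; that piece has area ∫[-3,-2] (-(2*x**3 + 18*x**2 + 52*x + 48)) dx = 1/2.
Total enclosed area = 1/2 + 1/2 = 1.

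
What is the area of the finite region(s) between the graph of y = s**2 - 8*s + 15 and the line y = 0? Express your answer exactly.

4/3

The curve meets the s-axis where s**2 - 8*s + 15 = 0, i.e. (s - 5)*(s - 3) = 0, at s = 3, 5.
On [3, 5] the curve lies below the axis; ∫[3,5] (s**2 - 8*s + 15) ds = -4/3, giving area 4/3.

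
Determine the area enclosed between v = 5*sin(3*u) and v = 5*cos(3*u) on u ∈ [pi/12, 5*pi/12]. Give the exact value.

10*sqrt(2)/3

On [pi/12, 5*pi/12], (5*sin(3*u)) - (5*cos(3*u)) = 5*sin(3*u) - 5*cos(3*u) is ≥ 0 throughout, so the area is a single integral of |5*sin(3*u) - 5*cos(3*u)|.
∫[pi/12,5*pi/12] (5*sin(3*u) - 5*cos(3*u)) du = 10*sqrt(2)/3.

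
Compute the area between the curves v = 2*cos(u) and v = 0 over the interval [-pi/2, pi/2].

4

On [-pi/2, pi/2], (2*cos(u)) - (0) = 2*cos(u) is ≥ 0 throughout, so the area is a single integral of |2*cos(u)|.
∫[-pi/2,pi/2] (2*cos(u)) du = 4.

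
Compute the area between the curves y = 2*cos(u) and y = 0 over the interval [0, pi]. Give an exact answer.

4

The difference (2*cos(u)) - (0) = 2*cos(u) changes sign at u = pi/2 inside [0, pi], so split the integral there.
∫[0,pi/2] (2*cos(u)) du = 2.
∫[pi/2,pi] (2*cos(u)) du = -2; the area of that piece is 2.
Total area = 2 + 2 = 4.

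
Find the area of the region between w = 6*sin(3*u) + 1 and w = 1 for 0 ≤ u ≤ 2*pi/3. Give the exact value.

8

The difference (6*sin(3*u) + 1) - (1) = 6*sin(3*u) changes sign at u = pi/3 inside [0, 2*pi/3], so split the integral there.
∫[0,pi/3] (6*sin(3*u)) du = 4.
∫[pi/3,2*pi/3] (6*sin(3*u)) du = -4; the area of that piece is 4.
Total area = 4 + 4 = 8.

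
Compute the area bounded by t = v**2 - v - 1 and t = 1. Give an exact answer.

9/2

Both boundary curves give t as a function of v, so integrate with respect to v. Setting them equal: v**2 - v - 2 = 0, i.e. (v - 2)*(v + 1) = 0, so they meet at v = -1, 2.
For v in [-1, 2], t = v**2 - v - 1 is on the left; area = ∫[-1,2] (-(v**2 - v - 2)) dv = 9/2.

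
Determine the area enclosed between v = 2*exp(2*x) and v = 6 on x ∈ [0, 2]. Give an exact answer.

-17 + 6*log(3) + exp(4)

The difference (2*exp(2*x)) - (6) = 2*exp(2*x) - 6 changes sign at x = log(3)/2 inside [0, 2], so split the integral there.
∫[0,log(3)/2] (2*exp(2*x) - 6) dx = 2 - log(27); the area of that piece is -2 + log(27).
∫[log(3)/2,2] (2*exp(2*x) - 6) dx = -15 + 3*log(3) + exp(4).
Total area = (-2 + log(27)) + (-15 + 3*log(3) + exp(4)) = -17 + 6*log(3) + exp(4).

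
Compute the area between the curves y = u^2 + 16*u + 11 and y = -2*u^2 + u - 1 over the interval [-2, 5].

763/2

The difference (u^2 + 16*u + 11) - (-2*u^2 + u - 1) = 3*u^2 + 15*u + 12 changes sign at u = -1 inside [-2, 5], so split the integral there.
∫[-2,-1] (3*u^2 + 15*u + 12) du = -7/2; the area of that piece is 7/2.
∫[-1,5] (3*u^2 + 15*u + 12) du = 378.
Total area = 7/2 + 378 = 763/2.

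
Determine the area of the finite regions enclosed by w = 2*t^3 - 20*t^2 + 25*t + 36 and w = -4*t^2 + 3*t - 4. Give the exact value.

Set the curves equal: 2*t^3 - 20*t^2 + 25*t + 36 = -4*t^2 + 3*t - 4, so 2*t^3 - 16*t^2 + 22*t + 40 = 0, which factors as 2*(t - 5)*(t - 4)*(t + 1) = 0. The curves meet at t = -1, 4, 5.
On [-1, 4], w = 2*t^3 - 20*t^2 + 25*t + 36 is on top; that piece has area ∫[-1,4] (2*t^3 - 16*t^2 + 22*t + 40) dt = 875/6.
On [4, 5], w = -4*t^2 + 3*t - 4 is on top; that piece has area ∫[4,5] (-(2*t^3 - 16*t^2 + 22*t + 40)) dt = 11/6.
Total enclosed area = 875/6 + 11/6 = 443/3.

443/3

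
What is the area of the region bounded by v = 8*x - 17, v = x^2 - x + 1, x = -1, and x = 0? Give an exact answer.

On [-1, 0], (8*x - 17) - (x^2 - x + 1) = -x^2 + 9*x - 18 is ≤ 0 throughout, so the area is a single integral of |-x^2 + 9*x - 18|.
∫[-1,0] (-x^2 + 9*x - 18) dx = -137/6; the area of that piece is 137/6.

137/6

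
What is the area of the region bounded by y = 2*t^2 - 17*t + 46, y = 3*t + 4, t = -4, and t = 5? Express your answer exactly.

The difference (2*t^2 - 17*t + 46) - (3*t + 4) = 2*t^2 - 20*t + 42 changes sign at t = 3 inside [-4, 5], so split the integral there.
∫[-4,3] (2*t^2 - 20*t + 42) dt = 1274/3.
∫[3,5] (2*t^2 - 20*t + 42) dt = -32/3; the area of that piece is 32/3.
Total area = 1274/3 + 32/3 = 1306/3.

1306/3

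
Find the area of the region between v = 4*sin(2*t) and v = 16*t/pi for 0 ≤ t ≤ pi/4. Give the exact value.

On [0, pi/4], (4*sin(2*t)) - (16*t/pi) = -16*t/pi + 4*sin(2*t) is ≥ 0 throughout, so the area is a single integral of |-16*t/pi + 4*sin(2*t)|.
∫[0,pi/4] (-16*t/pi + 4*sin(2*t)) dt = 2 - pi/2.

2 - pi/2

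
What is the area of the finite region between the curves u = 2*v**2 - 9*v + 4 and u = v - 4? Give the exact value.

9

Both boundary curves give u as a function of v, so integrate with respect to v. Setting them equal: 2*v**2 - 10*v + 8 = 0, i.e. 2*(v - 4)*(v - 1) = 0, so they meet at v = 1, 4.
For v in [1, 4], u = 2*v**2 - 9*v + 4 is on the left; area = ∫[1,4] (-(2*v**2 - 10*v + 8)) dv = 9.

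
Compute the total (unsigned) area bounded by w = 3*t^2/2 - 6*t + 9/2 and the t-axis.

2

The curve meets the t-axis where 3*t^2/2 - 6*t + 9/2 = 0, i.e. 3*(t - 3)*(t - 1)/2 = 0, at t = 1, 3.
On [1, 3] the curve lies below the axis; ∫[1,3] (3*t^2/2 - 6*t + 9/2) dt = -2, giving area 2.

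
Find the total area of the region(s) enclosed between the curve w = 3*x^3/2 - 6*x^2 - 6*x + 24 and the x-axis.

The curve meets the x-axis where 3*x^3/2 - 6*x^2 - 6*x + 24 = 0, i.e. 3*(x - 4)*(x - 2)*(x + 2)/2 = 0, at x = -2, 2, 4.
On [-2, 2] the curve lies above the axis; ∫[-2,2] (3*x^3/2 - 6*x^2 - 6*x + 24) dx = 64, giving area 64.
On [2, 4] the curve lies below the axis; ∫[2,4] (3*x^3/2 - 6*x^2 - 6*x + 24) dx = -10, giving area 10.
Total area = 64 + 10 = 74.

74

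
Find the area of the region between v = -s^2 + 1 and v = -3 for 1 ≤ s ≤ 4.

37/3

The difference (-s^2 + 1) - (-3) = -s^2 + 4 changes sign at s = 2 inside [1, 4], so split the integral there.
∫[1,2] (-s^2 + 4) ds = 5/3.
∫[2,4] (-s^2 + 4) ds = -32/3; the area of that piece is 32/3.
Total area = 5/3 + 32/3 = 37/3.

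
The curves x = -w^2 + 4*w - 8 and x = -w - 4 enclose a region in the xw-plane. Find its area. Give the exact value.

Both boundary curves give x as a function of w, so integrate with respect to w. Setting them equal: -w^2 + 5*w - 4 = 0, i.e. -(w - 4)*(w - 1) = 0, so they meet at w = 1, 4.
For w in [1, 4], x = -w^2 + 4*w - 8 is on the right; area = ∫[1,4] (-w^2 + 5*w - 4) dw = 9/2.

9/2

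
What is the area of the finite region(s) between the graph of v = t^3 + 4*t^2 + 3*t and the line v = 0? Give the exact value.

37/12

The curve meets the t-axis where t^3 + 4*t^2 + 3*t = 0, i.e. t*(t + 1)*(t + 3) = 0, at t = -3, -1, 0.
On [-3, -1] the curve lies above the axis; ∫[-3,-1] (t^3 + 4*t^2 + 3*t) dt = 8/3, giving area 8/3.
On [-1, 0] the curve lies below the axis; ∫[-1,0] (t^3 + 4*t^2 + 3*t) dt = -5/12, giving area 5/12.
Total area = 8/3 + 5/12 = 37/12.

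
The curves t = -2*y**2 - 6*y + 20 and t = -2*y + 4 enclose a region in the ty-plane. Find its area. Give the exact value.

72

Both boundary curves give t as a function of y, so integrate with respect to y. Setting them equal: -2*y**2 - 4*y + 16 = 0, i.e. -2*(y - 2)*(y + 4) = 0, so they meet at y = -4, 2.
For y in [-4, 2], t = -2*y**2 - 6*y + 20 is on the right; area = ∫[-4,2] (-2*y**2 - 4*y + 16) dy = 72.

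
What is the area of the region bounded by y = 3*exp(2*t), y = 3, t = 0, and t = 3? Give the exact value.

-21/2 + 3*exp(6)/2

On [0, 3], (3*exp(2*t)) - (3) = 3*exp(2*t) - 3 is ≥ 0 throughout, so the area is a single integral of |3*exp(2*t) - 3|.
∫[0,3] (3*exp(2*t) - 3) dt = -21/2 + 3*exp(6)/2.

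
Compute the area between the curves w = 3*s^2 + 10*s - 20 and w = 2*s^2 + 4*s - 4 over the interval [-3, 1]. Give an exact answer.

236/3

On [-3, 1], (3*s^2 + 10*s - 20) - (2*s^2 + 4*s - 4) = s^2 + 6*s - 16 is ≤ 0 throughout, so the area is a single integral of |s^2 + 6*s - 16|.
∫[-3,1] (s^2 + 6*s - 16) ds = -236/3; the area of that piece is 236/3.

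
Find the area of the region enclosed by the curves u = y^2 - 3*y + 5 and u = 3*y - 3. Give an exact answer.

4/3

Both boundary curves give u as a function of y, so integrate with respect to y. Setting them equal: y^2 - 6*y + 8 = 0, i.e. (y - 4)*(y - 2) = 0, so they meet at y = 2, 4.
For y in [2, 4], u = y^2 - 3*y + 5 is on the left; area = ∫[2,4] (-(y^2 - 6*y + 8)) dy = 4/3.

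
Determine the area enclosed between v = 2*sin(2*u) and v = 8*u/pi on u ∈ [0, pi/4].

1 - pi/4

On [0, pi/4], (2*sin(2*u)) - (8*u/pi) = -8*u/pi + 2*sin(2*u) is ≥ 0 throughout, so the area is a single integral of |-8*u/pi + 2*sin(2*u)|.
∫[0,pi/4] (-8*u/pi + 2*sin(2*u)) du = 1 - pi/4.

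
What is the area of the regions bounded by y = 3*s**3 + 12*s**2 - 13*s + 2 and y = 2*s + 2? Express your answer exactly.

Set the curves equal: 3*s**3 + 12*s**2 - 13*s + 2 = 2*s + 2, so 3*s**3 + 12*s**2 - 15*s = 0, which factors as 3*s*(s - 1)*(s + 5) = 0. The curves meet at s = -5, 0, 1.
On [-5, 0], y = 3*s**3 + 12*s**2 - 13*s + 2 is on top; that piece has area ∫[-5,0] (3*s**3 + 12*s**2 - 15*s) ds = 875/4.
On [0, 1], y = 2*s + 2 is on top; that piece has area ∫[0,1] (-(3*s**3 + 12*s**2 - 15*s)) ds = 11/4.
Total enclosed area = 875/4 + 11/4 = 443/2.

443/2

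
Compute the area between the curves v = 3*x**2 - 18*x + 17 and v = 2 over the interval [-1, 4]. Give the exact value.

59

The difference (3*x**2 - 18*x + 17) - (2) = 3*x**2 - 18*x + 15 changes sign at x = 1 inside [-1, 4], so split the integral there.
∫[-1,1] (3*x**2 - 18*x + 15) dx = 32.
∫[1,4] (3*x**2 - 18*x + 15) dx = -27; the area of that piece is 27.
Total area = 32 + 27 = 59.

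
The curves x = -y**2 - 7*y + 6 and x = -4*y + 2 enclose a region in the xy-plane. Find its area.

Both boundary curves give x as a function of y, so integrate with respect to y. Setting them equal: -y**2 - 3*y + 4 = 0, i.e. -(y - 1)*(y + 4) = 0, so they meet at y = -4, 1.
For y in [-4, 1], x = -y**2 - 7*y + 6 is on the right; area = ∫[-4,1] (-y**2 - 3*y + 4) dy = 125/6.

125/6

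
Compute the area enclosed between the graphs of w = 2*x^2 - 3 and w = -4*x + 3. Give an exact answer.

64/3

Set the curves equal: 2*x^2 - 3 = -4*x + 3, so 2*x^2 + 4*x - 6 = 0, which factors as 2*(x - 1)*(x + 3) = 0. The curves meet at x = -3, 1.
On [-3, 1], w = -4*x + 3 is on top; that piece has area ∫[-3,1] (-(2*x^2 + 4*x - 6)) dx = 64/3.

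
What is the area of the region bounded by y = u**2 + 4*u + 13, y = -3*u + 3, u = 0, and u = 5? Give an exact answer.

1075/6

On [0, 5], (u**2 + 4*u + 13) - (-3*u + 3) = u**2 + 7*u + 10 is ≥ 0 throughout, so the area is a single integral of |u**2 + 7*u + 10|.
∫[0,5] (u**2 + 7*u + 10) du = 1075/6.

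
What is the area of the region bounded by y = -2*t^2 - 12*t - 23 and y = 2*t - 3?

Set the curves equal: -2*t^2 - 12*t - 23 = 2*t - 3, so -2*t^2 - 14*t - 20 = 0, which factors as -2*(t + 2)*(t + 5) = 0. The curves meet at t = -5, -2.
On [-5, -2], y = -2*t^2 - 12*t - 23 is on top; that piece has area ∫[-5,-2] (-2*t^2 - 14*t - 20) dt = 9.

9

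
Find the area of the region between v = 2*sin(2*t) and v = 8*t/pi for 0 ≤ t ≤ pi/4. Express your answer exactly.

On [0, pi/4], (2*sin(2*t)) - (8*t/pi) = -8*t/pi + 2*sin(2*t) is ≥ 0 throughout, so the area is a single integral of |-8*t/pi + 2*sin(2*t)|.
∫[0,pi/4] (-8*t/pi + 2*sin(2*t)) dt = 1 - pi/4.

1 - pi/4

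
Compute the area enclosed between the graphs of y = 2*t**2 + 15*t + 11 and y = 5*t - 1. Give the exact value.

1/3

Set the curves equal: 2*t**2 + 15*t + 11 = 5*t - 1, so 2*t**2 + 10*t + 12 = 0, which factors as 2*(t + 2)*(t + 3) = 0. The curves meet at t = -3, -2.
On [-3, -2], y = 5*t - 1 is on top; that piece has area ∫[-3,-2] (-(2*t**2 + 10*t + 12)) dt = 1/3.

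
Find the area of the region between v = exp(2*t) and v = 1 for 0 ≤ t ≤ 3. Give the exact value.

-7/2 + exp(6)/2

On [0, 3], (exp(2*t)) - (1) = exp(2*t) - 1 is ≥ 0 throughout, so the area is a single integral of |exp(2*t) - 1|.
∫[0,3] (exp(2*t) - 1) dt = -7/2 + exp(6)/2.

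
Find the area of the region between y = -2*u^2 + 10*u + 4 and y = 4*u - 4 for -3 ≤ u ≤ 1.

40

The difference (-2*u^2 + 10*u + 4) - (4*u - 4) = -2*u^2 + 6*u + 8 changes sign at u = -1 inside [-3, 1], so split the integral there.
∫[-3,-1] (-2*u^2 + 6*u + 8) du = -76/3; the area of that piece is 76/3.
∫[-1,1] (-2*u^2 + 6*u + 8) du = 44/3.
Total area = 76/3 + 44/3 = 40.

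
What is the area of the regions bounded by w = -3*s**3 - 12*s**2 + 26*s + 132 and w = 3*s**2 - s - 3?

568

Set the curves equal: -3*s**3 - 12*s**2 + 26*s + 132 = 3*s**2 - s - 3, so -3*s**3 - 15*s**2 + 27*s + 135 = 0, which factors as -3*(s - 3)*(s + 3)*(s + 5) = 0. The curves meet at s = -5, -3, 3.
On [-5, -3], w = 3*s**2 - s - 3 is on top; that piece has area ∫[-5,-3] (-(-3*s**3 - 15*s**2 + 27*s + 135)) ds = 28.
On [-3, 3], w = -3*s**3 - 12*s**2 + 26*s + 132 is on top; that piece has area ∫[-3,3] (-3*s**3 - 15*s**2 + 27*s + 135) ds = 540.
Total enclosed area = 28 + 540 = 568.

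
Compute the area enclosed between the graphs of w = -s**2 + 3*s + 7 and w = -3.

343/6

Set the curves equal: -s**2 + 3*s + 7 = -3, so -s**2 + 3*s + 10 = 0, which factors as -(s - 5)*(s + 2) = 0. The curves meet at s = -2, 5.
On [-2, 5], w = -s**2 + 3*s + 7 is on top; that piece has area ∫[-2,5] (-s**2 + 3*s + 10) ds = 343/6.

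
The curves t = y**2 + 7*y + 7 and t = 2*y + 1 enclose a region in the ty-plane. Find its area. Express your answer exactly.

1/6

Both boundary curves give t as a function of y, so integrate with respect to y. Setting them equal: y**2 + 5*y + 6 = 0, i.e. (y + 2)*(y + 3) = 0, so they meet at y = -3, -2.
For y in [-3, -2], t = y**2 + 7*y + 7 is on the left; area = ∫[-3,-2] (-(y**2 + 5*y + 6)) dy = 1/6.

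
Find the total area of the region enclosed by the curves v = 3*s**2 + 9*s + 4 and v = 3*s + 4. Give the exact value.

4

Set the curves equal: 3*s**2 + 9*s + 4 = 3*s + 4, so 3*s**2 + 6*s = 0, which factors as 3*s*(s + 2) = 0. The curves meet at s = -2, 0.
On [-2, 0], v = 3*s + 4 is on top; that piece has area ∫[-2,0] (-(3*s**2 + 6*s)) ds = 4.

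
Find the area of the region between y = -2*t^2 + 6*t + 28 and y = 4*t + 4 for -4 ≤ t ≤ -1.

The difference (-2*t^2 + 6*t + 28) - (4*t + 4) = -2*t^2 + 2*t + 24 changes sign at t = -3 inside [-4, -1], so split the integral there.
∫[-4,-3] (-2*t^2 + 2*t + 24) dt = -23/3; the area of that piece is 23/3.
∫[-3,-1] (-2*t^2 + 2*t + 24) dt = 68/3.
Total area = 23/3 + 68/3 = 91/3.

91/3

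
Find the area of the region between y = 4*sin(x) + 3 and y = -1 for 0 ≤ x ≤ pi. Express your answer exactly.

On [0, pi], (4*sin(x) + 3) - (-1) = 4*sin(x) + 4 is ≥ 0 throughout, so the area is a single integral of |4*sin(x) + 4|.
∫[0,pi] (4*sin(x) + 4) dx = 8 + 4*pi.

8 + 4*pi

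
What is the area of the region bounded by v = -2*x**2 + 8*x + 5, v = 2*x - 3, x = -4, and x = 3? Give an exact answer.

The difference (-2*x**2 + 8*x + 5) - (2*x - 3) = -2*x**2 + 6*x + 8 changes sign at x = -1 inside [-4, 3], so split the integral there.
∫[-4,-1] (-2*x**2 + 6*x + 8) dx = -63; the area of that piece is 63.
∫[-1,3] (-2*x**2 + 6*x + 8) dx = 112/3.
Total area = 63 + 112/3 = 301/3.

301/3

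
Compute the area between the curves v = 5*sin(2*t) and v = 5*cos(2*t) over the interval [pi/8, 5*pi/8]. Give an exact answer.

5*sqrt(2)

On [pi/8, 5*pi/8], (5*sin(2*t)) - (5*cos(2*t)) = 5*sin(2*t) - 5*cos(2*t) is ≥ 0 throughout, so the area is a single integral of |5*sin(2*t) - 5*cos(2*t)|.
∫[pi/8,5*pi/8] (5*sin(2*t) - 5*cos(2*t)) dt = 5*sqrt(2).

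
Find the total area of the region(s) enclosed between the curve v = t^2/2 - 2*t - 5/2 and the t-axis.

18

The curve meets the t-axis where t^2/2 - 2*t - 5/2 = 0, i.e. (t - 5)*(t + 1)/2 = 0, at t = -1, 5.
On [-1, 5] the curve lies below the axis; ∫[-1,5] (t^2/2 - 2*t - 5/2) dt = -18, giving area 18.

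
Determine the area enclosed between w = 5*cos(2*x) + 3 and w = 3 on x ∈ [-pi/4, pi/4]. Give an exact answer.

On [-pi/4, pi/4], (5*cos(2*x) + 3) - (3) = 5*cos(2*x) is ≥ 0 throughout, so the area is a single integral of |5*cos(2*x)|.
∫[-pi/4,pi/4] (5*cos(2*x)) dx = 5.

5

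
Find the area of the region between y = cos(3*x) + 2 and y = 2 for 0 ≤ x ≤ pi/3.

2/3

The difference (cos(3*x) + 2) - (2) = cos(3*x) changes sign at x = pi/6 inside [0, pi/3], so split the integral there.
∫[0,pi/6] (cos(3*x)) dx = 1/3.
∫[pi/6,pi/3] (cos(3*x)) dx = -1/3; the area of that piece is 1/3.
Total area = 1/3 + 1/3 = 2/3.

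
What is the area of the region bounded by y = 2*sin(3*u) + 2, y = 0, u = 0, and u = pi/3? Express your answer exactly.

4/3 + 2*pi/3

On [0, pi/3], (2*sin(3*u) + 2) - (0) = 2*sin(3*u) + 2 is ≥ 0 throughout, so the area is a single integral of |2*sin(3*u) + 2|.
∫[0,pi/3] (2*sin(3*u) + 2) du = 4/3 + 2*pi/3.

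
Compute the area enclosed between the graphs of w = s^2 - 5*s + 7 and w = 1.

1/6

Set the curves equal: s^2 - 5*s + 7 = 1, so s^2 - 5*s + 6 = 0, which factors as (s - 3)*(s - 2) = 0. The curves meet at s = 2, 3.
On [2, 3], w = 1 is on top; that piece has area ∫[2,3] (-(s^2 - 5*s + 6)) ds = 1/6.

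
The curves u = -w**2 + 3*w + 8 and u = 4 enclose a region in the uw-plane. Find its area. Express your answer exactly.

Both boundary curves give u as a function of w, so integrate with respect to w. Setting them equal: -w**2 + 3*w + 4 = 0, i.e. -(w - 4)*(w + 1) = 0, so they meet at w = -1, 4.
For w in [-1, 4], u = -w**2 + 3*w + 8 is on the right; area = ∫[-1,4] (-w**2 + 3*w + 4) dw = 125/6.

125/6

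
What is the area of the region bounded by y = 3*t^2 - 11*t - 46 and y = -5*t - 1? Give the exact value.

Set the curves equal: 3*t^2 - 11*t - 46 = -5*t - 1, so 3*t^2 - 6*t - 45 = 0, which factors as 3*(t - 5)*(t + 3) = 0. The curves meet at t = -3, 5.
On [-3, 5], y = -5*t - 1 is on top; that piece has area ∫[-3,5] (-(3*t^2 - 6*t - 45)) dt = 256.

256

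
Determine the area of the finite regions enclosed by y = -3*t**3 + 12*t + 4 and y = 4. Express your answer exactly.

Set the curves equal: -3*t**3 + 12*t + 4 = 4, so -3*t**3 + 12*t = 0, which factors as -3*t*(t - 2)*(t + 2) = 0. The curves meet at t = -2, 0, 2.
On [-2, 0], y = 4 is on top; that piece has area ∫[-2,0] (-(-3*t**3 + 12*t)) dt = 12.
On [0, 2], y = -3*t**3 + 12*t + 4 is on top; that piece has area ∫[0,2] (-3*t**3 + 12*t) dt = 12.
Total enclosed area = 12 + 12 = 24.

24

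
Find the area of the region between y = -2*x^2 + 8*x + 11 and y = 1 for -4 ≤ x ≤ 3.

376/3

The difference (-2*x^2 + 8*x + 11) - (1) = -2*x^2 + 8*x + 10 changes sign at x = -1 inside [-4, 3], so split the integral there.
∫[-4,-1] (-2*x^2 + 8*x + 10) dx = -72; the area of that piece is 72.
∫[-1,3] (-2*x^2 + 8*x + 10) dx = 160/3.
Total area = 72 + 160/3 = 376/3.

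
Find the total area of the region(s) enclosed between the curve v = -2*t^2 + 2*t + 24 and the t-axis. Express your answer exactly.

The curve meets the t-axis where -2*t^2 + 2*t + 24 = 0, i.e. -2*(t - 4)*(t + 3) = 0, at t = -3, 4.
On [-3, 4] the curve lies above the axis; ∫[-3,4] (-2*t^2 + 2*t + 24) dt = 343/3, giving area 343/3.

343/3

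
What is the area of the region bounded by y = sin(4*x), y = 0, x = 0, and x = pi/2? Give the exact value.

1

The difference (sin(4*x)) - (0) = sin(4*x) changes sign at x = pi/4 inside [0, pi/2], so split the integral there.
∫[0,pi/4] (sin(4*x)) dx = 1/2.
∫[pi/4,pi/2] (sin(4*x)) dx = -1/2; the area of that piece is 1/2.
Total area = 1/2 + 1/2 = 1.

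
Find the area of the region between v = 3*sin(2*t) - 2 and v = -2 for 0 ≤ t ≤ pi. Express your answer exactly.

6

The difference (3*sin(2*t) - 2) - (-2) = 3*sin(2*t) changes sign at t = pi/2 inside [0, pi], so split the integral there.
∫[0,pi/2] (3*sin(2*t)) dt = 3.
∫[pi/2,pi] (3*sin(2*t)) dt = -3; the area of that piece is 3.
Total area = 3 + 3 = 6.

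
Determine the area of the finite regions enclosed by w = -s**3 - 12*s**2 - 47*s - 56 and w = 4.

1/2

Set the curves equal: -s**3 - 12*s**2 - 47*s - 56 = 4, so -s**3 - 12*s**2 - 47*s - 60 = 0, which factors as -(s + 3)*(s + 4)*(s + 5) = 0. The curves meet at s = -5, -4, -3.
On [-5, -4], w = 4 is on top; that piece has area ∫[-5,-4] (-(-s**3 - 12*s**2 - 47*s - 60)) ds = 1/4.
On [-4, -3], w = -s**3 - 12*s**2 - 47*s - 56 is on top; that piece has area ∫[-4,-3] (-s**3 - 12*s**2 - 47*s - 60) ds = 1/4.
Total enclosed area = 1/4 + 1/4 = 1/2.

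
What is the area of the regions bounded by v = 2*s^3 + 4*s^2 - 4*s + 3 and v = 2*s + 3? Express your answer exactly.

Set the curves equal: 2*s^3 + 4*s^2 - 4*s + 3 = 2*s + 3, so 2*s^3 + 4*s^2 - 6*s = 0, which factors as 2*s*(s - 1)*(s + 3) = 0. The curves meet at s = -3, 0, 1.
On [-3, 0], v = 2*s^3 + 4*s^2 - 4*s + 3 is on top; that piece has area ∫[-3,0] (2*s^3 + 4*s^2 - 6*s) ds = 45/2.
On [0, 1], v = 2*s + 3 is on top; that piece has area ∫[0,1] (-(2*s^3 + 4*s^2 - 6*s)) ds = 7/6.
Total enclosed area = 45/2 + 7/6 = 71/3.

71/3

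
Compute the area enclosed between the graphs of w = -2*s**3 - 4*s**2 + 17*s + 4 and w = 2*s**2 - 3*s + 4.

Set the curves equal: -2*s**3 - 4*s**2 + 17*s + 4 = 2*s**2 - 3*s + 4, so -2*s**3 - 6*s**2 + 20*s = 0, which factors as -2*s*(s - 2)*(s + 5) = 0. The curves meet at s = -5, 0, 2.
On [-5, 0], w = 2*s**2 - 3*s + 4 is on top; that piece has area ∫[-5,0] (-(-2*s**3 - 6*s**2 + 20*s)) ds = 375/2.
On [0, 2], w = -2*s**3 - 4*s**2 + 17*s + 4 is on top; that piece has area ∫[0,2] (-2*s**3 - 6*s**2 + 20*s) ds = 16.
Total enclosed area = 375/2 + 16 = 407/2.

407/2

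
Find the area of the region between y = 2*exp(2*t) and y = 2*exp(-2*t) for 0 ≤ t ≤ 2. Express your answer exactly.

On [0, 2], (2*exp(2*t)) - (2*exp(-2*t)) = 2*exp(2*t) - 2*exp(-2*t) is ≥ 0 throughout, so the area is a single integral of |2*exp(2*t) - 2*exp(-2*t)|.
∫[0,2] (2*exp(2*t) - 2*exp(-2*t)) dt = -2 + exp(-4) + exp(4).

-2 + exp(-4) + exp(4)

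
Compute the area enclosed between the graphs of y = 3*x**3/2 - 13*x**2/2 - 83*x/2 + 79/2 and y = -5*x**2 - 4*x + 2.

Set the curves equal: 3*x**3/2 - 13*x**2/2 - 83*x/2 + 79/2 = -5*x**2 - 4*x + 2, so 3*x**3/2 - 3*x**2/2 - 75*x/2 + 75/2 = 0, which factors as 3*(x - 5)*(x - 1)*(x + 5)/2 = 0. The curves meet at x = -5, 1, 5.
On [-5, 1], y = 3*x**3/2 - 13*x**2/2 - 83*x/2 + 79/2 is on top; that piece has area ∫[-5,1] (3*x**3/2 - 3*x**2/2 - 75*x/2 + 75/2) dx = 378.
On [1, 5], y = -5*x**2 - 4*x + 2 is on top; that piece has area ∫[1,5] (-(3*x**3/2 - 3*x**2/2 - 75*x/2 + 75/2)) dx = 128.
Total enclosed area = 378 + 128 = 506.

506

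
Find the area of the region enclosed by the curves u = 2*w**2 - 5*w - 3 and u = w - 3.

Both boundary curves give u as a function of w, so integrate with respect to w. Setting them equal: 2*w**2 - 6*w = 0, i.e. 2*w*(w - 3) = 0, so they meet at w = 0, 3.
For w in [0, 3], u = 2*w**2 - 5*w - 3 is on the left; area = ∫[0,3] (-(2*w**2 - 6*w)) dw = 9.

9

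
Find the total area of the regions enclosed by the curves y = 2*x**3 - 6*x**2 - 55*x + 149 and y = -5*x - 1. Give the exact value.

1048

Set the curves equal: 2*x**3 - 6*x**2 - 55*x + 149 = -5*x - 1, so 2*x**3 - 6*x**2 - 50*x + 150 = 0, which factors as 2*(x - 5)*(x - 3)*(x + 5) = 0. The curves meet at x = -5, 3, 5.
On [-5, 3], y = 2*x**3 - 6*x**2 - 55*x + 149 is on top; that piece has area ∫[-5,3] (2*x**3 - 6*x**2 - 50*x + 150) dx = 1024.
On [3, 5], y = -5*x - 1 is on top; that piece has area ∫[3,5] (-(2*x**3 - 6*x**2 - 50*x + 150)) dx = 24.
Total enclosed area = 1024 + 24 = 1048.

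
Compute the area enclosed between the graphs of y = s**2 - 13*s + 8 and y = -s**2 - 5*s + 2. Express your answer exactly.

8/3

Set the curves equal: s**2 - 13*s + 8 = -s**2 - 5*s + 2, so 2*s**2 - 8*s + 6 = 0, which factors as 2*(s - 3)*(s - 1) = 0. The curves meet at s = 1, 3.
On [1, 3], y = -s**2 - 5*s + 2 is on top; that piece has area ∫[1,3] (-(2*s**2 - 8*s + 6)) ds = 8/3.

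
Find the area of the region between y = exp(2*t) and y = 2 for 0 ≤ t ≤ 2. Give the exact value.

-11/2 + 2*log(2) + exp(4)/2

The difference (exp(2*t)) - (2) = exp(2*t) - 2 changes sign at t = log(2)/2 inside [0, 2], so split the integral there.
∫[0,log(2)/2] (exp(2*t) - 2) dt = 1/2 - log(2); the area of that piece is -1/2 + log(2).
∫[log(2)/2,2] (exp(2*t) - 2) dt = -5 + log(2) + exp(4)/2.
Total area = (-1/2 + log(2)) + (-5 + log(2) + exp(4)/2) = -11/2 + 2*log(2) + exp(4)/2.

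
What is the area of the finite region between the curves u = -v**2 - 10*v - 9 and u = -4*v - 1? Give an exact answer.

Both boundary curves give u as a function of v, so integrate with respect to v. Setting them equal: -v**2 - 6*v - 8 = 0, i.e. -(v + 2)*(v + 4) = 0, so they meet at v = -4, -2.
For v in [-4, -2], u = -v**2 - 10*v - 9 is on the right; area = ∫[-4,-2] (-v**2 - 6*v - 8) dv = 4/3.

4/3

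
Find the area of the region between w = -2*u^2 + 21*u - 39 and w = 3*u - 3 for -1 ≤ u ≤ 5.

The difference (-2*u^2 + 21*u - 39) - (3*u - 3) = -2*u^2 + 18*u - 36 changes sign at u = 3 inside [-1, 5], so split the integral there.
∫[-1,3] (-2*u^2 + 18*u - 36) du = -272/3; the area of that piece is 272/3.
∫[3,5] (-2*u^2 + 18*u - 36) du = 20/3.
Total area = 272/3 + 20/3 = 292/3.

292/3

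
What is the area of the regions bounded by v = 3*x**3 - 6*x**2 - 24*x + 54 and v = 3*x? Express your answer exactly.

Set the curves equal: 3*x**3 - 6*x**2 - 24*x + 54 = 3*x, so 3*x**3 - 6*x**2 - 27*x + 54 = 0, which factors as 3*(x - 3)*(x - 2)*(x + 3) = 0. The curves meet at x = -3, 2, 3.
On [-3, 2], v = 3*x**3 - 6*x**2 - 24*x + 54 is on top; that piece has area ∫[-3,2] (3*x**3 - 6*x**2 - 27*x + 54) dx = 875/4.
On [2, 3], v = 3*x is on top; that piece has area ∫[2,3] (-(3*x**3 - 6*x**2 - 27*x + 54)) dx = 11/4.
Total enclosed area = 875/4 + 11/4 = 443/2.

443/2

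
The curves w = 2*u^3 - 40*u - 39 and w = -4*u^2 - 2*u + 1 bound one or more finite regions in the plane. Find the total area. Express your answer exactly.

Set the curves equal: 2*u^3 - 40*u - 39 = -4*u^2 - 2*u + 1, so 2*u^3 + 4*u^2 - 38*u - 40 = 0, which factors as 2*(u - 4)*(u + 1)*(u + 5) = 0. The curves meet at u = -5, -1, 4.
On [-5, -1], w = 2*u^3 - 40*u - 39 is on top; that piece has area ∫[-5,-1] (2*u^3 + 4*u^2 - 38*u - 40) du = 448/3.
On [-1, 4], w = -4*u^2 - 2*u + 1 is on top; that piece has area ∫[-1,4] (-(2*u^3 + 4*u^2 - 38*u - 40)) du = 1625/6.
Total enclosed area = 448/3 + 1625/6 = 2521/6.

2521/6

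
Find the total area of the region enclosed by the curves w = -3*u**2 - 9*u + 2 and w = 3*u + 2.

Set the curves equal: -3*u**2 - 9*u + 2 = 3*u + 2, so -3*u**2 - 12*u = 0, which factors as -3*u*(u + 4) = 0. The curves meet at u = -4, 0.
On [-4, 0], w = -3*u**2 - 9*u + 2 is on top; that piece has area ∫[-4,0] (-3*u**2 - 12*u) du = 32.

32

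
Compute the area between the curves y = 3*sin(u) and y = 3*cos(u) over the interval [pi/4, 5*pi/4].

On [pi/4, 5*pi/4], (3*sin(u)) - (3*cos(u)) = 3*sin(u) - 3*cos(u) is ≥ 0 throughout, so the area is a single integral of |3*sin(u) - 3*cos(u)|.
∫[pi/4,5*pi/4] (3*sin(u) - 3*cos(u)) du = 6*sqrt(2).

6*sqrt(2)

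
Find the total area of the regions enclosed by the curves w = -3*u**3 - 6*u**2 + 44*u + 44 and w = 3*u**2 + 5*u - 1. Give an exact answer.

384

Set the curves equal: -3*u**3 - 6*u**2 + 44*u + 44 = 3*u**2 + 5*u - 1, so -3*u**3 - 9*u**2 + 39*u + 45 = 0, which factors as -3*(u - 3)*(u + 1)*(u + 5) = 0. The curves meet at u = -5, -1, 3.
On [-5, -1], w = 3*u**2 + 5*u - 1 is on top; that piece has area ∫[-5,-1] (-(-3*u**3 - 9*u**2 + 39*u + 45)) du = 192.
On [-1, 3], w = -3*u**3 - 6*u**2 + 44*u + 44 is on top; that piece has area ∫[-1,3] (-3*u**3 - 9*u**2 + 39*u + 45) du = 192.
Total enclosed area = 192 + 192 = 384.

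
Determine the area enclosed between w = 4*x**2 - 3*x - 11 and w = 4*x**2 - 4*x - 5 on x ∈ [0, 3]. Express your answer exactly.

27/2

On [0, 3], (4*x**2 - 3*x - 11) - (4*x**2 - 4*x - 5) = x - 6 is ≤ 0 throughout, so the area is a single integral of |x - 6|.
∫[0,3] (x - 6) dx = -27/2; the area of that piece is 27/2.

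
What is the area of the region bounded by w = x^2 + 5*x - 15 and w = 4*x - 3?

Set the curves equal: x^2 + 5*x - 15 = 4*x - 3, so x^2 + x - 12 = 0, which factors as (x - 3)*(x + 4) = 0. The curves meet at x = -4, 3.
On [-4, 3], w = 4*x - 3 is on top; that piece has area ∫[-4,3] (-(x^2 + x - 12)) dx = 343/6.

343/6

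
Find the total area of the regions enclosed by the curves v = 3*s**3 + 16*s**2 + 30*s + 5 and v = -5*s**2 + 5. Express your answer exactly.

253/4

Set the curves equal: 3*s**3 + 16*s**2 + 30*s + 5 = -5*s**2 + 5, so 3*s**3 + 21*s**2 + 30*s = 0, which factors as 3*s*(s + 2)*(s + 5) = 0. The curves meet at s = -5, -2, 0.
On [-5, -2], v = 3*s**3 + 16*s**2 + 30*s + 5 is on top; that piece has area ∫[-5,-2] (3*s**3 + 21*s**2 + 30*s) ds = 189/4.
On [-2, 0], v = -5*s**2 + 5 is on top; that piece has area ∫[-2,0] (-(3*s**3 + 21*s**2 + 30*s)) ds = 16.
Total enclosed area = 189/4 + 16 = 253/4.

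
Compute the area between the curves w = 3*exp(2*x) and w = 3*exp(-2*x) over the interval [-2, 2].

-6 + 3*exp(-4) + 3*exp(4)

The difference (3*exp(2*x)) - (3*exp(-2*x)) = 3*exp(2*x) - 3*exp(-2*x) changes sign at x = 0 inside [-2, 2], so split the integral there.
∫[-2,0] (3*exp(2*x) - 3*exp(-2*x)) dx = -3*exp(4)/2 - 3*exp(-4)/2 + 3; the area of that piece is -3 + 3*exp(-4)/2 + 3*exp(4)/2.
∫[0,2] (3*exp(2*x) - 3*exp(-2*x)) dx = -3 + 3*exp(-4)/2 + 3*exp(4)/2.
Total area = (-3 + 3*exp(-4)/2 + 3*exp(4)/2) + (-3 + 3*exp(-4)/2 + 3*exp(4)/2) = -6 + 3*exp(-4) + 3*exp(4).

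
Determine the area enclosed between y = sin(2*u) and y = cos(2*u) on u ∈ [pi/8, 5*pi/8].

On [pi/8, 5*pi/8], (sin(2*u)) - (cos(2*u)) = sin(2*u) - cos(2*u) is ≥ 0 throughout, so the area is a single integral of |sin(2*u) - cos(2*u)|.
∫[pi/8,5*pi/8] (sin(2*u) - cos(2*u)) du = sqrt(2).

sqrt(2)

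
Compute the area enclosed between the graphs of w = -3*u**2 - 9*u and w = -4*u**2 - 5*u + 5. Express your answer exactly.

36

Set the curves equal: -3*u**2 - 9*u = -4*u**2 - 5*u + 5, so u**2 - 4*u - 5 = 0, which factors as (u - 5)*(u + 1) = 0. The curves meet at u = -1, 5.
On [-1, 5], w = -4*u**2 - 5*u + 5 is on top; that piece has area ∫[-1,5] (-(u**2 - 4*u - 5)) du = 36.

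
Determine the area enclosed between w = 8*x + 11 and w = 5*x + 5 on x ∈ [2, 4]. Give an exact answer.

On [2, 4], (8*x + 11) - (5*x + 5) = 3*x + 6 is ≥ 0 throughout, so the area is a single integral of |3*x + 6|.
∫[2,4] (3*x + 6) dx = 30.

30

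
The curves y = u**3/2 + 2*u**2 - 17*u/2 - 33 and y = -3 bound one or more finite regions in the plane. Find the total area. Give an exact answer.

3901/24

Set the curves equal: u**3/2 + 2*u**2 - 17*u/2 - 33 = -3, so u**3/2 + 2*u**2 - 17*u/2 - 30 = 0, which factors as (u - 4)*(u + 3)*(u + 5)/2 = 0. The curves meet at u = -5, -3, 4.
On [-5, -3], y = u**3/2 + 2*u**2 - 17*u/2 - 33 is on top; that piece has area ∫[-5,-3] (u**3/2 + 2*u**2 - 17*u/2 - 30) du = 16/3.
On [-3, 4], y = -3 is on top; that piece has area ∫[-3,4] (-(u**3/2 + 2*u**2 - 17*u/2 - 30)) du = 3773/24.
Total enclosed area = 16/3 + 3773/24 = 3901/24.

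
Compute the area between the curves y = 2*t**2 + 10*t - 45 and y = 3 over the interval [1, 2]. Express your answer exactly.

On [1, 2], (2*t**2 + 10*t - 45) - (3) = 2*t**2 + 10*t - 48 is ≤ 0 throughout, so the area is a single integral of |2*t**2 + 10*t - 48|.
∫[1,2] (2*t**2 + 10*t - 48) dt = -85/3; the area of that piece is 85/3.

85/3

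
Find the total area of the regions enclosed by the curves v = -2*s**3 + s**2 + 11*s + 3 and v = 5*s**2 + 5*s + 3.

Set the curves equal: -2*s**3 + s**2 + 11*s + 3 = 5*s**2 + 5*s + 3, so -2*s**3 - 4*s**2 + 6*s = 0, which factors as -2*s*(s - 1)*(s + 3) = 0. The curves meet at s = -3, 0, 1.
On [-3, 0], v = 5*s**2 + 5*s + 3 is on top; that piece has area ∫[-3,0] (-(-2*s**3 - 4*s**2 + 6*s)) ds = 45/2.
On [0, 1], v = -2*s**3 + s**2 + 11*s + 3 is on top; that piece has area ∫[0,1] (-2*s**3 - 4*s**2 + 6*s) ds = 7/6.
Total enclosed area = 45/2 + 7/6 = 71/3.

71/3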